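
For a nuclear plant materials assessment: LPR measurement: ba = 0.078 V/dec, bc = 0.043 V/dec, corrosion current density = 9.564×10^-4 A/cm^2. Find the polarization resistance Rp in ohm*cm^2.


Apply the Stern-Geary equation: Rp = ba*bc / (2.303*icorr*(ba+bc))
ba*bc = 0.078*0.043 = 0.003354
ba+bc = 0.121; 2.303*icorr*(ba+bc) = 2.303*9.564×10^-4*0.121 = 2.6651329×10^-4
Rp = 0.003354 / 2.6651329×10^-4 = 12.6 ohm*cm^2

12.6 ohm*cm^2


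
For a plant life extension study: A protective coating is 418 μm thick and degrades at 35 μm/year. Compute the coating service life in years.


Service life = thickness / degradation rate
Life = 418 / 35 = 11.9 years

11.9 years


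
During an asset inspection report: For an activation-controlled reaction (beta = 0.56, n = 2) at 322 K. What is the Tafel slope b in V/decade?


Apply the Tafel slope relation: b = 2.303*R*T/(beta*n*F)
Numerator: 2.303 * 8.314 * 322 = 6165.38
Denominator: 0.56 * 2 * 96485 = 108063.2
b = 6165.38 / 108063.2 = 0.057 V/decade

0.057 V/decade


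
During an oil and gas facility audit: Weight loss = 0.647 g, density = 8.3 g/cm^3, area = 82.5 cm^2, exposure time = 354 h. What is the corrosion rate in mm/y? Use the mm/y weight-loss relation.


Apply the mm/y weight-loss relation: CR = 87600 * W / (D * A * T)
Numerator: 87600 * 0.647 = 56677.2
Denominator: 8.3 * 82.5 * 354 = 242401.5
CR = 56677.2 / 242401.5 = 0.2338 mm/y

0.2338 mm/y


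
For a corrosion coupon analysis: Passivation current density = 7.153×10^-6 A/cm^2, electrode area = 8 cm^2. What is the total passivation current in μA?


I = i_pass * A, then convert A → μA (×10^6)
I = 7.153×10^-6 * 8 * 10^6 = 57.22 μA

57.22 μA


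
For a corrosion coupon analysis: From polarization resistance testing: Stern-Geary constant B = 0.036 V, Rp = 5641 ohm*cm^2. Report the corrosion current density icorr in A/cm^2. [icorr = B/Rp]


Apply the Stern-Geary relation: icorr = B / Rp
icorr = 0.036 / 5641 = 6.382×10^-6 A/cm^2

6.382×10^-6 A/cm^2


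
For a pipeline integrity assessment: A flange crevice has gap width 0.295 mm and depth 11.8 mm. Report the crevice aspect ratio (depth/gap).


Aspect ratio = depth / gap
Ratio = 11.8 / 0.295 = 40.0

40.0


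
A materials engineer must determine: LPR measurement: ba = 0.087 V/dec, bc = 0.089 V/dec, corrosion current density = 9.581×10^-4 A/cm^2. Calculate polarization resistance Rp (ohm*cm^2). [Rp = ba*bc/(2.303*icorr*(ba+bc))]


Apply the Stern-Geary equation: Rp = ba*bc / (2.303*icorr*(ba+bc))
ba*bc = 0.087*0.089 = 0.007743
ba+bc = 0.176; 2.303*icorr*(ba+bc) = 2.303*9.581×10^-4*0.176 = 3.8834476×10^-4
Rp = 0.007743 / 3.8834476×10^-4 = 19.9 ohm*cm^2

19.9 ohm*cm^2


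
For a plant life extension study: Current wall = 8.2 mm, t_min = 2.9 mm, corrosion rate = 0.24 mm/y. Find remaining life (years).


Apply the remaining-life relation: RL = (t_current − t_min) / CR
RL = (8.2 − 2.9) / 0.24 = 5.3 / 0.24 = 22.1 years

22.1 years


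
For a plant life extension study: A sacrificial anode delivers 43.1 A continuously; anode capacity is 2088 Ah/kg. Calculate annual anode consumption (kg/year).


Annual consumption = current * hours per year / capacity
Rate = 43.1 * 8760 / 2088 = 180.8 kg/year

180.8 kg/year


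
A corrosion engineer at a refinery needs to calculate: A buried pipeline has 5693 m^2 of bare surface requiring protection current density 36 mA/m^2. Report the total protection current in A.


I = area * current density, then convert mA → A (÷1000)
I = 5693 * 36 / 1000 = 204.95 A

204.95 A


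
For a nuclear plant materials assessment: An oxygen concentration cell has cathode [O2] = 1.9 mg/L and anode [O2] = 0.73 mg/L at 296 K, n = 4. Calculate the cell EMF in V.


Apply the Nernst concentration-cell relation: E = (RT/nF)*ln(C_cathode/C_anode)
RT/nF = 8.314*296/(4*96485) = 0.00637649 V
ln(1.9/0.73) = 0.95656
E = 0.00637649 * 0.95656 = 0.0061 V

0.0061 V


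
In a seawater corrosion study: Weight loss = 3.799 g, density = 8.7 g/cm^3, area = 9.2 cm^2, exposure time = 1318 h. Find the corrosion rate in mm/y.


Apply the mm/y weight-loss relation: CR = 87600 * W / (D * A * T)
Numerator: 87600 * 3.799 = 332792.4
Denominator: 8.7 * 9.2 * 1318 = 105492.72
CR = 332792.4 / 105492.72 = 3.1546 mm/y

3.1546 mm/y


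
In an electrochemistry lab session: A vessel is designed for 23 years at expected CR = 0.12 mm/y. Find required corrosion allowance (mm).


Corrosion allowance = CR × design life
CA = 0.12 * 23 = 2.76 mm

2.76 mm


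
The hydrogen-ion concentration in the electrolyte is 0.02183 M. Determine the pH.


pH = −log10[H+]
pH = −log10(0.02183) = 1.66

1.66


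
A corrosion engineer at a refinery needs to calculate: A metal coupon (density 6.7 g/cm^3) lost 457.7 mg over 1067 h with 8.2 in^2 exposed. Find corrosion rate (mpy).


Apply the mpy weight-loss relation: CR = 534 * W / (D * A * T)
Numerator: 534 * 457.7 = 244411.8
Denominator: 6.7 * 8.2 * 1067 = 58620.98
CR = 244411.8 / 58620.98 = 4.16936 mpy

4.16936 mpy


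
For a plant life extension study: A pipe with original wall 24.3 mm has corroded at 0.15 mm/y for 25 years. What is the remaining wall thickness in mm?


Remaining wall = original − CR × time
t = 24.3 − 0.15*25 = 24.3 − 3.75 = 20.55 mm

20.55 mm


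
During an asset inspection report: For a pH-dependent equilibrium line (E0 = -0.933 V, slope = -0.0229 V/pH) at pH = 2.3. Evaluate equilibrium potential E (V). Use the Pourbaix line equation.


Apply the Pourbaix line equation: E = E0 + slope*pH
E = -0.933 + (-0.0229)*2.3 = -0.933 + (-0.05267) = -0.98567 V
Rounded to 3 decimal places: E = -0.986 V

-0.986 V


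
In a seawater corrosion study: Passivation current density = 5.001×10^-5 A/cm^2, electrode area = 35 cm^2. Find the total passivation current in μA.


I = i_pass * A, then convert A → μA (×10^6)
I = 5.001×10^-5 * 35 * 10^6 = 1750.35 μA

1750.35 μA


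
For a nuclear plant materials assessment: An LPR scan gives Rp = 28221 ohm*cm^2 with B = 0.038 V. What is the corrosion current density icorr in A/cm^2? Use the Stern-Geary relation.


Apply the Stern-Geary relation: icorr = B / Rp
icorr = 0.038 / 28221 = 1.347×10^-6 A/cm^2

1.347×10^-6 A/cm^2


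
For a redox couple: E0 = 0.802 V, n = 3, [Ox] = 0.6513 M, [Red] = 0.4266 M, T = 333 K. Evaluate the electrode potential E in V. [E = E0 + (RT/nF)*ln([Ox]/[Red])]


Apply the Nernst equation: E = E0 + (RT/nF)*ln([Ox]/[Red])
Step 1: RT/nF = 8.314*333/(3*96485) = 0.00956474 V
Step 2: [Ox]/[Red] = 0.6513/0.4266 = 1.526723
Step 3: ln(1.526723) = 0.423124
Step 4: correction = 0.00956474 * 0.423124 = 0.004 V
E = 0.802 + 0.004 = 0.806 V

0.806 V


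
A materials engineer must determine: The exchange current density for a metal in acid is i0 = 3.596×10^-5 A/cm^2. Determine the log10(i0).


i0 = 3.596×10^-5 A/cm^2
log10(i0) = -4.444

-4.444


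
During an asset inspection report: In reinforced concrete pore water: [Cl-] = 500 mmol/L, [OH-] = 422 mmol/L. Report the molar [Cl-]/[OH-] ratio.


Threshold parameter = [Cl-] / [OH-] (molar basis; both in mmol/L, so units cancel)
Ratio = 500 / 422 = 1.18

1.18


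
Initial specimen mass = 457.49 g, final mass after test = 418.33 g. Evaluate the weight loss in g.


Weight loss = initial − final
WL = 457.49 − 418.33 = 39.16 g

39.16 g


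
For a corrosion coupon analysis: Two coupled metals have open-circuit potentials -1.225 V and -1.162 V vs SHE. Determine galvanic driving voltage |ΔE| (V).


Driving voltage is the absolute potential difference.
|ΔE| = |-1.225 − (-1.162)| = 0.063 V

0.063 V


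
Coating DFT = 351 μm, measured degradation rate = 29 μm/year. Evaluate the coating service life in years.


Service life = thickness / degradation rate
Life = 351 / 29 = 12.1 years

12.1 years


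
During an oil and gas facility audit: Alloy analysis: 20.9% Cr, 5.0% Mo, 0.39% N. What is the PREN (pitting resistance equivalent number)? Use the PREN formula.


Apply the PREN formula: PREN = Cr + 3.3*Mo + 16*N
PREN = 20.9 + 3.3*5.0 + 16*0.39
PREN = 20.9 + 16.5 + 6.24 = 43.64

43.64


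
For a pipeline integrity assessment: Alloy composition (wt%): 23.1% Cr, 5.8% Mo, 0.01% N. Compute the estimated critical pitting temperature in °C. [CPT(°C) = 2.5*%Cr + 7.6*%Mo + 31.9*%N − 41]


Apply the ASTM G48 empirical CPT estimate: CPT(°C) = 2.5*%Cr + 7.6*%Mo + 31.9*%N − 41
2.5*23.1 = 57.75; 7.6*5.8 = 44.08; 31.9*0.01 = 0.319
CPT = 57.75 + 44.08 + 0.319 − 41 = 61.149 °C
Rounded to 0.1 °C: CPT ≈ 61.1 °C

61.1 °C


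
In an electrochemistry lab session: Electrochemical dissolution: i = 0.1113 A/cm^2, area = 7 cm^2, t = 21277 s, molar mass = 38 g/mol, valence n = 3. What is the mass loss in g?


Apply Faraday's law: m = i*A*t*M / (n*F)
Total charge passed Q = i*A*t = 0.1113*7*21277 = 16576.9107 C
m = Q*M/(n*F) = 16576.9107*38/(3*96485) = 2.1762 g

2.1762 g


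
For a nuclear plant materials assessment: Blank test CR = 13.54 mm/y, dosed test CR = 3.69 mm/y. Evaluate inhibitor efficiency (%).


Apply the inhibitor-efficiency definition: IE = (CR_blank − CR_inh)/CR_blank × 100
IE = (13.54 − 3.69) / 13.54 × 100
IE = 9.85 / 13.54 × 100 = 72.7 %

72.7 %


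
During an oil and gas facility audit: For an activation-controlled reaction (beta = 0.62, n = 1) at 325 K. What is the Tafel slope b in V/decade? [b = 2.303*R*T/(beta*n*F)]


Apply the Tafel slope relation: b = 2.303*R*T/(beta*n*F)
Numerator: 2.303 * 8.314 * 325 = 6222.82
Denominator: 0.62 * 1 * 96485 = 59820.7
b = 6222.82 / 59820.7 = 0.104 V/decade

0.104 V/decade


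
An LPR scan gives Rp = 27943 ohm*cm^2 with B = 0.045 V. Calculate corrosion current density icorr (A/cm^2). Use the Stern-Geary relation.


Apply the Stern-Geary relation: icorr = B / Rp
icorr = 0.045 / 27943 = 1.61×10^-6 A/cm^2

1.61×10^-6 A/cm^2


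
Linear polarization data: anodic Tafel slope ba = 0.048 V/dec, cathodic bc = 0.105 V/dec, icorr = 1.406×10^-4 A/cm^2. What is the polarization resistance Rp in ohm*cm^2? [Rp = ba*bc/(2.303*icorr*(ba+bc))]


Apply the Stern-Geary equation: Rp = ba*bc / (2.303*icorr*(ba+bc))
ba*bc = 0.048*0.105 = 0.00504
ba+bc = 0.153; 2.303*icorr*(ba+bc) = 2.303*1.406×10^-4*0.153 = 4.9541675×10^-5
Rp = 0.00504 / 4.9541675×10^-5 = 101.7 ohm*cm^2

101.7 ohm*cm^2


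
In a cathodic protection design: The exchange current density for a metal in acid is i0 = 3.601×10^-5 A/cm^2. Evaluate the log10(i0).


i0 = 3.601×10^-5 A/cm^2
log10(i0) = -4.444

-4.444


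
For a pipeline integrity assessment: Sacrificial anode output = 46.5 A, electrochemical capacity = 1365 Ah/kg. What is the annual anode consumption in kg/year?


Annual consumption = current * hours per year / capacity
Rate = 46.5 * 8760 / 1365 = 298.4 kg/year

298.4 kg/year


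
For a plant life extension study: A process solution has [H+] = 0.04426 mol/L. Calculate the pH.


pH = −log10[H+]
pH = −log10(0.04426) = 1.35

1.35


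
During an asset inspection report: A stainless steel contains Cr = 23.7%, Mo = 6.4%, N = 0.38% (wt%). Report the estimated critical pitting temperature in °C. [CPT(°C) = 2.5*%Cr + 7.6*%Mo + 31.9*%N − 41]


Apply the ASTM G48 empirical CPT estimate: CPT(°C) = 2.5*%Cr + 7.6*%Mo + 31.9*%N − 41
2.5*23.7 = 59.25; 7.6*6.4 = 48.64; 31.9*0.38 = 12.122
CPT = 59.25 + 48.64 + 12.122 − 41 = 79.012 °C
Rounded to 0.1 °C: CPT ≈ 79.0 °C

79.0 °C


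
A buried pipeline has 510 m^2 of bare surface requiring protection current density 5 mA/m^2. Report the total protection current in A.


I = area * current density, then convert mA → A (÷1000)
I = 510 * 5 / 1000 = 2.55 A

2.55 A


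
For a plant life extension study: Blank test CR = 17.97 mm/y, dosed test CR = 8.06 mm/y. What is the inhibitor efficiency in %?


Apply the inhibitor-efficiency definition: IE = (CR_blank − CR_inh)/CR_blank × 100
IE = (17.97 − 8.06) / 17.97 × 100
IE = 9.91 / 17.97 × 100 = 55.1 %

55.1 %


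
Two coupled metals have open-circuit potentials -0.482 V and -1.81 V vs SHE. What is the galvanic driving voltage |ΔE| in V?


Driving voltage is the absolute potential difference.
|ΔE| = |-0.482 − (-1.81)| = 1.328 V

1.328 V


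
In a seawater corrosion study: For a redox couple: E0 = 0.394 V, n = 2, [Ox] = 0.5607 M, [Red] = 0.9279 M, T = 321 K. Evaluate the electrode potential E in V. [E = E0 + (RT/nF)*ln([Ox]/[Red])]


Apply the Nernst equation: E = E0 + (RT/nF)*ln([Ox]/[Red])
Step 1: RT/nF = 8.314*321/(2*96485) = 0.0138301 V
Step 2: [Ox]/[Red] = 0.5607/0.9279 = 0.604268
Step 3: ln(0.604268) = -0.503737
Step 4: correction = 0.0138301 * -0.503737 = -0.007 V
E = 0.394 + -0.007 = 0.387 V

0.387 V


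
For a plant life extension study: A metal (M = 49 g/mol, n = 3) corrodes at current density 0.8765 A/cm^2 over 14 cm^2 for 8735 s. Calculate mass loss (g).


Apply Faraday's law: m = i*A*t*M / (n*F)
Total charge passed Q = i*A*t = 0.8765*14*8735 = 107187.185 C
m = Q*M/(n*F) = 107187.185*49/(3*96485) = 18.14504 g

18.14504 g


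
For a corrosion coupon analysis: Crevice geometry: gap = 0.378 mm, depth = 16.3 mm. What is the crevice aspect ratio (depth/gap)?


Aspect ratio = depth / gap
Ratio = 16.3 / 0.378 = 43.1

43.1


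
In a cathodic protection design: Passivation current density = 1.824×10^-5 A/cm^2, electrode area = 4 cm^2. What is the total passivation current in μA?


I = i_pass * A, then convert A → μA (×10^6)
I = 1.824×10^-5 * 4 * 10^6 = 72.96 μA

72.96 μA


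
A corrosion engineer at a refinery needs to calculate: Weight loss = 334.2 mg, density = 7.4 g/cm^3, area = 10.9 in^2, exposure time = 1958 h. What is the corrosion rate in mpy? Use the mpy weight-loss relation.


Apply the mpy weight-loss relation: CR = 534 * W / (D * A * T)
Numerator: 534 * 334.2 = 178462.8
Denominator: 7.4 * 10.9 * 1958 = 157932.28
CR = 178462.8 / 157932.28 = 1.13 mpy

1.13 mpy


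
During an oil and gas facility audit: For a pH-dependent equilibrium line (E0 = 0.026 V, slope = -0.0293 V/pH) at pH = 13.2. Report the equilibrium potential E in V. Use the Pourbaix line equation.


Apply the Pourbaix line equation: E = E0 + slope*pH
E = 0.026 + (-0.0293)*13.2 = 0.026 + (-0.38676) = -0.36076 V
Rounded to 4 decimal places: E = -0.3608 V

-0.3608 V


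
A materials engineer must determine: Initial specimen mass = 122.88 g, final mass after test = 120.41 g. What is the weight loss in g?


Weight loss = initial − final
WL = 122.88 − 120.41 = 2.47 g

2.47 g


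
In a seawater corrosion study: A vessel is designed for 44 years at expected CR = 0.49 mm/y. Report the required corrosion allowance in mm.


Corrosion allowance = CR × design life
CA = 0.49 * 44 = 21.56 mm

21.56 mm


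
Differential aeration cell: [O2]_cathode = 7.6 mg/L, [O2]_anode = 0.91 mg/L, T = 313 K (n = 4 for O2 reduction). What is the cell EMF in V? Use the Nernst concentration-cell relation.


Apply the Nernst concentration-cell relation: E = (RT/nF)*ln(C_cathode/C_anode)
RT/nF = 8.314*313/(4*96485) = 0.00674271 V
ln(7.6/0.91) = 2.12246
E = 0.00674271 * 2.12246 = 0.01431 V

0.01431 V


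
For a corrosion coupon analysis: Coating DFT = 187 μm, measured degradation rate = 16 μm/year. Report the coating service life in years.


Service life = thickness / degradation rate
Life = 187 / 16 = 11.7 years

11.7 years


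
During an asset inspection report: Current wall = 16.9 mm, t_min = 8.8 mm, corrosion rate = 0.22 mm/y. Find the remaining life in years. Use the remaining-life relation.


Apply the remaining-life relation: RL = (t_current − t_min) / CR
RL = (16.9 − 8.8) / 0.22 = 8.1 / 0.22 = 36.8 years

36.8 years


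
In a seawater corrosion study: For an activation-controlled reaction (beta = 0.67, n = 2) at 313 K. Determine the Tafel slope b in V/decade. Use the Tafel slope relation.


Apply the Tafel slope relation: b = 2.303*R*T/(beta*n*F)
Numerator: 2.303 * 8.314 * 313 = 5993.06
Denominator: 0.67 * 2 * 96485 = 129289.9
b = 5993.06 / 129289.9 = 0.0464 V/decade

0.0464 V/decade


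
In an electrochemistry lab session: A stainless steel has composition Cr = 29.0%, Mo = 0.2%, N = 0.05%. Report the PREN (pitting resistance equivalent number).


Apply the PREN formula: PREN = Cr + 3.3*Mo + 16*N
PREN = 29.0 + 3.3*0.2 + 16*0.05
PREN = 29.0 + 0.66 + 0.8 = 30.46

30.46


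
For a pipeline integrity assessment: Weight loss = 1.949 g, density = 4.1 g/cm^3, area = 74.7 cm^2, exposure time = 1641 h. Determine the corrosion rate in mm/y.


Apply the mm/y weight-loss relation: CR = 87600 * W / (D * A * T)
Numerator: 87600 * 1.949 = 170732.4
Denominator: 4.1 * 74.7 * 1641 = 502589.07
CR = 170732.4 / 502589.07 = 0.33971 mm/y

0.33971 mm/y


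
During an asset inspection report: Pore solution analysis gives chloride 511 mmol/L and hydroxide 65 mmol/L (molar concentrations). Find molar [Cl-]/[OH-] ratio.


Threshold parameter = [Cl-] / [OH-] (molar basis; both in mmol/L, so units cancel)
Ratio = 511 / 65 = 7.86

7.86


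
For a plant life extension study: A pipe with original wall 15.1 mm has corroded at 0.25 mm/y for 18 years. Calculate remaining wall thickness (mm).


Remaining wall = original − CR × time
t = 15.1 − 0.25*18 = 15.1 − 4.5 = 10.6 mm

10.6 mm


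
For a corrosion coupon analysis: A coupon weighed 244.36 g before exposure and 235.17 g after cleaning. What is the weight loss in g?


Weight loss = initial − final
WL = 244.36 − 235.17 = 9.19 g

9.19 g


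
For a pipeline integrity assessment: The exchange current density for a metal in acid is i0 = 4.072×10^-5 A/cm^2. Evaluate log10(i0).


i0 = 4.072×10^-5 A/cm^2
log10(i0) = -4.39

-4.39


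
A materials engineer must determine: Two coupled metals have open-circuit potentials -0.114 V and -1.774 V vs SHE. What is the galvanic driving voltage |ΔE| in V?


Driving voltage is the absolute potential difference.
|ΔE| = |-0.114 − (-1.774)| = 1.66 V

1.66 V


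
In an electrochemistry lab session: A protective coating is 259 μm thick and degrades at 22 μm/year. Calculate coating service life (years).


Service life = thickness / degradation rate
Life = 259 / 22 = 11.8 years

11.8 years


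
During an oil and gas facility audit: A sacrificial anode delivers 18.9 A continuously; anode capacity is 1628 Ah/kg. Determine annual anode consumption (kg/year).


Annual consumption = current * hours per year / capacity
Rate = 18.9 * 8760 / 1628 = 101.7 kg/year

101.7 kg/year


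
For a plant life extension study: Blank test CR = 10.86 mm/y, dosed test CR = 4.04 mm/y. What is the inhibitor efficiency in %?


Apply the inhibitor-efficiency definition: IE = (CR_blank − CR_inh)/CR_blank × 100
IE = (10.86 − 4.04) / 10.86 × 100
IE = 6.82 / 10.86 × 100 = 62.8 %

62.8 %


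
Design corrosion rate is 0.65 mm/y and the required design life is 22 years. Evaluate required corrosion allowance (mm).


Corrosion allowance = CR × design life
CA = 0.65 * 22 = 14.3 mm

14.3 mm


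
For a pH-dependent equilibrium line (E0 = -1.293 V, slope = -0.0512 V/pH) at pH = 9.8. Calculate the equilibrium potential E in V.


Apply the Pourbaix line equation: E = E0 + slope*pH
E = -1.293 + (-0.0512)*9.8 = -1.293 + (-0.50176) = -1.79476 V
Rounded to 4 decimal places: E = -1.7948 V

-1.7948 V


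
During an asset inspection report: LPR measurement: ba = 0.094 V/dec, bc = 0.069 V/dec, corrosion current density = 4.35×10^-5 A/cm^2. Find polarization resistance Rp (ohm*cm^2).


Apply the Stern-Geary equation: Rp = ba*bc / (2.303*icorr*(ba+bc))
ba*bc = 0.094*0.069 = 0.006486
ba+bc = 0.163; 2.303*icorr*(ba+bc) = 2.303*4.35×10^-5*0.163 = 1.6329422×10^-5
Rp = 0.006486 / 1.6329422×10^-5 = 397.2 ohm*cm^2

397.2 ohm*cm^2


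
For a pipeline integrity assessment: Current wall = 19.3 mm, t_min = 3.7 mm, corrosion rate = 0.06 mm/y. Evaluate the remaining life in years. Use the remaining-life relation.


Apply the remaining-life relation: RL = (t_current − t_min) / CR
RL = (19.3 − 3.7) / 0.06 = 15.6 / 0.06 = 260.0 years

260.0 years


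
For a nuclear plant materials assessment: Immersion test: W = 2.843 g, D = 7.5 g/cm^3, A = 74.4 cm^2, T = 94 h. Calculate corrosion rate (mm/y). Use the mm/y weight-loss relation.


Apply the mm/y weight-loss relation: CR = 87600 * W / (D * A * T)
Numerator: 87600 * 2.843 = 249046.8
Denominator: 7.5 * 74.4 * 94 = 52452.0
CR = 249046.8 / 52452.0 = 4.7481 mm/y

4.7481 mm/y


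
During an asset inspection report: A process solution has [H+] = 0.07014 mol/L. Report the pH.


pH = −log10[H+]
pH = −log10(0.07014) = 1.15

1.15


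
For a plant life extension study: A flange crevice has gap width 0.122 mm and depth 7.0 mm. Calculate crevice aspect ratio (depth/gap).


Aspect ratio = depth / gap
Ratio = 7.0 / 0.122 = 57.4

57.4


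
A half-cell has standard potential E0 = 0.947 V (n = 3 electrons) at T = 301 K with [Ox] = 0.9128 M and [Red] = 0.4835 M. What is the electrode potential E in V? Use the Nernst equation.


Apply the Nernst equation: E = E0 + (RT/nF)*ln([Ox]/[Red])
Step 1: RT/nF = 8.314*301/(3*96485) = 0.00864561 V
Step 2: [Ox]/[Red] = 0.9128/0.4835 = 1.887901
Step 3: ln(1.887901) = 0.635466
Step 4: correction = 0.00864561 * 0.635466 = 0.0055 V
E = 0.947 + 0.0055 = 0.9525 V

0.9525 V


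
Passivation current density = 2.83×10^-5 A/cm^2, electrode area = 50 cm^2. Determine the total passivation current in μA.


I = i_pass * A, then convert A → μA (×10^6)
I = 2.83×10^-5 * 50 * 10^6 = 1415.0 μA

1415.0 μA


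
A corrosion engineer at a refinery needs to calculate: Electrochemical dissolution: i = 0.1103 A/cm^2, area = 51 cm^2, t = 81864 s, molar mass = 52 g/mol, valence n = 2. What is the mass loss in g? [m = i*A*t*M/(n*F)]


Apply Faraday's law: m = i*A*t*M / (n*F)
Total charge passed Q = i*A*t = 0.1103*51*81864 = 460509.5592 C
m = Q*M/(n*F) = 460509.5592*52/(2*96485) = 124.0944 g

124.0944 g


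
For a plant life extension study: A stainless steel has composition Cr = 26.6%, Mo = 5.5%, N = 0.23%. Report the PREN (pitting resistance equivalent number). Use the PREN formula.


Apply the PREN formula: PREN = Cr + 3.3*Mo + 16*N
PREN = 26.6 + 3.3*5.5 + 16*0.23
PREN = 26.6 + 18.15 + 3.68 = 48.43

48.43


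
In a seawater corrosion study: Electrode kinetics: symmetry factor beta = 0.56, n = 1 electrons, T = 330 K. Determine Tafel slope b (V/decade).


Apply the Tafel slope relation: b = 2.303*R*T/(beta*n*F)
Numerator: 2.303 * 8.314 * 330 = 6318.56
Denominator: 0.56 * 1 * 96485 = 54031.6
b = 6318.56 / 54031.6 = 0.117 V/decade

0.117 V/decade


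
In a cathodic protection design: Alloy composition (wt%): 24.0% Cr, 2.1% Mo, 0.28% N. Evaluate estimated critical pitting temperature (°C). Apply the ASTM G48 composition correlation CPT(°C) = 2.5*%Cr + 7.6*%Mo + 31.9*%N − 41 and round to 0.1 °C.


Apply the ASTM G48 empirical CPT estimate: CPT(°C) = 2.5*%Cr + 7.6*%Mo + 31.9*%N − 41
2.5*24.0 = 60; 7.6*2.1 = 15.96; 31.9*0.28 = 8.932
CPT = 60 + 15.96 + 8.932 − 41 = 43.892 °C
Rounded to 0.1 °C: CPT ≈ 43.9 °C

43.9 °C


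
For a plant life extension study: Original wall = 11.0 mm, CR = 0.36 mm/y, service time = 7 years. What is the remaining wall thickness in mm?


Remaining wall = original − CR × time
t = 11.0 − 0.36*7 = 11.0 − 2.52 = 8.48 mm

8.48 mm


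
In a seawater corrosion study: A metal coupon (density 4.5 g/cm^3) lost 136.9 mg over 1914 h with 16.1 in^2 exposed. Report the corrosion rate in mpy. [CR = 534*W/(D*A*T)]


Apply the mpy weight-loss relation: CR = 534 * W / (D * A * T)
Numerator: 534 * 136.9 = 73104.6
Denominator: 4.5 * 16.1 * 1914 = 138669.3
CR = 73104.6 / 138669.3 = 0.52719 mpy

0.52719 mpy


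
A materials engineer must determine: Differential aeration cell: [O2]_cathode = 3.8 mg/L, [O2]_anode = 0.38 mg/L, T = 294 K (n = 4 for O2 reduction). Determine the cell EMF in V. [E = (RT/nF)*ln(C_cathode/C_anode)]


Apply the Nernst concentration-cell relation: E = (RT/nF)*ln(C_cathode/C_anode)
RT/nF = 8.314*294/(4*96485) = 0.00633341 V
ln(3.8/0.38) = 2.30259
E = 0.00633341 * 2.30259 = 0.01458 V

0.01458 V


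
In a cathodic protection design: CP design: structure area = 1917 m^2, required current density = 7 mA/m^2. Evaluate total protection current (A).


I = area * current density, then convert mA → A (÷1000)
I = 1917 * 7 / 1000 = 13.42 A

13.42 A


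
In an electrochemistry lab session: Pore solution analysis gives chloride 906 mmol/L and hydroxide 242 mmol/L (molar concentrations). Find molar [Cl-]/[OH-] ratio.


Threshold parameter = [Cl-] / [OH-] (molar basis; both in mmol/L, so units cancel)
Ratio = 906 / 242 = 3.74

3.74


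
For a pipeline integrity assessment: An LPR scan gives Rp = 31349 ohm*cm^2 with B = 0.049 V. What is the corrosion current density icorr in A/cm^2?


Apply the Stern-Geary relation: icorr = B / Rp
icorr = 0.049 / 31349 = 1.563×10^-6 A/cm^2

1.563×10^-6 A/cm^2


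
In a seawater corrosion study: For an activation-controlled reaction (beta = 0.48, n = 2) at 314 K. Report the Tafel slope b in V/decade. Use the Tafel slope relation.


Apply the Tafel slope relation: b = 2.303*R*T/(beta*n*F)
Numerator: 2.303 * 8.314 * 314 = 6012.2
Denominator: 0.48 * 2 * 96485 = 92625.6
b = 6012.2 / 92625.6 = 0.0649 V/decade

0.0649 V/decade


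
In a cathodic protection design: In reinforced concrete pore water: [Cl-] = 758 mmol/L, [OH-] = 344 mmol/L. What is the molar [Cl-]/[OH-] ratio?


Threshold parameter = [Cl-] / [OH-] (molar basis; both in mmol/L, so units cancel)
Ratio = 758 / 344 = 2.2

2.2


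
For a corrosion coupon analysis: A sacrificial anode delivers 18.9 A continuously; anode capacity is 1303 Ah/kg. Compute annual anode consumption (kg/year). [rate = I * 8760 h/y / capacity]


Annual consumption = current * hours per year / capacity
Rate = 18.9 * 8760 / 1303 = 127.1 kg/year

127.1 kg/year


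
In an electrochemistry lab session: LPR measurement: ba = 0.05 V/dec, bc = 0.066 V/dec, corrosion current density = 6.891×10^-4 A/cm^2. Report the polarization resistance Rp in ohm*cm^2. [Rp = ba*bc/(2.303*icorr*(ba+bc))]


Apply the Stern-Geary equation: Rp = ba*bc / (2.303*icorr*(ba+bc))
ba*bc = 0.05*0.066 = 0.0033
ba+bc = 0.116; 2.303*icorr*(ba+bc) = 2.303*6.891×10^-4*0.116 = 1.8409169×10^-4
Rp = 0.0033 / 1.8409169×10^-4 = 17.9 ohm*cm^2

17.9 ohm*cm^2


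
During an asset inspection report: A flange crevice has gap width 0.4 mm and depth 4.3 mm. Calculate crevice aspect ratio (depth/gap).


Aspect ratio = depth / gap
Ratio = 4.3 / 0.4 = 10.8

10.8


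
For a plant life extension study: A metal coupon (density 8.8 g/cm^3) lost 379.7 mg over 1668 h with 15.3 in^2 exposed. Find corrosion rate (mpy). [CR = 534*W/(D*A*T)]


Apply the mpy weight-loss relation: CR = 534 * W / (D * A * T)
Numerator: 534 * 379.7 = 202759.8
Denominator: 8.8 * 15.3 * 1668 = 224579.52
CR = 202759.8 / 224579.52 = 0.9028 mpy

0.9028 mpy


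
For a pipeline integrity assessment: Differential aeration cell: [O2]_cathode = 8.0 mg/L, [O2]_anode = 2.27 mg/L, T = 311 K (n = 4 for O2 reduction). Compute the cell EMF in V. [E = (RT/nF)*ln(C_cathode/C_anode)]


Apply the Nernst concentration-cell relation: E = (RT/nF)*ln(C_cathode/C_anode)
RT/nF = 8.314*311/(4*96485) = 0.00669963 V
ln(8.0/2.27) = 1.25966
E = 0.00669963 * 1.25966 = 0.00844 V

0.00844 V


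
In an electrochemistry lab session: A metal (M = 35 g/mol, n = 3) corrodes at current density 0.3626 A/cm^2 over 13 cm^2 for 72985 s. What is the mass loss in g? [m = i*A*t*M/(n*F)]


Apply Faraday's law: m = i*A*t*M / (n*F)
Total charge passed Q = i*A*t = 0.3626*13*72985 = 344036.693 C
m = Q*M/(n*F) = 344036.693*35/(3*96485) = 41.5998 g

41.5998 g


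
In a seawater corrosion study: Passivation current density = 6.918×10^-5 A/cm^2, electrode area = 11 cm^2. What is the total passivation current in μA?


I = i_pass * A, then convert A → μA (×10^6)
I = 6.918×10^-5 * 11 * 10^6 = 760.98 μA

760.98 μA


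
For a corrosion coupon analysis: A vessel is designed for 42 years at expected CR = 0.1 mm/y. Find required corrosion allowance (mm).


Corrosion allowance = CR × design life
CA = 0.1 * 42 = 4.2 mm

4.2 mm


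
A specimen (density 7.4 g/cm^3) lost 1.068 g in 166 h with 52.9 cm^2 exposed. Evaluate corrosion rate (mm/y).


Apply the mm/y weight-loss relation: CR = 87600 * W / (D * A * T)
Numerator: 87600 * 1.068 = 93556.8
Denominator: 7.4 * 52.9 * 166 = 64982.36
CR = 93556.8 / 64982.36 = 1.43973 mm/y

1.43973 mm/y


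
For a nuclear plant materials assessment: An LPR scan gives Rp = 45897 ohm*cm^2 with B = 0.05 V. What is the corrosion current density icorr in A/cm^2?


Apply the Stern-Geary relation: icorr = B / Rp
icorr = 0.05 / 45897 = 1.089×10^-6 A/cm^2

1.089×10^-6 A/cm^2


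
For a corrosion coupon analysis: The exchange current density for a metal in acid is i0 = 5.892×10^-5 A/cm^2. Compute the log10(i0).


i0 = 5.892×10^-5 A/cm^2
log10(i0) = -4.23

-4.23


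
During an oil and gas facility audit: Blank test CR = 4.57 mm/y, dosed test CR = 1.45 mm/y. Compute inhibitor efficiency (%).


Apply the inhibitor-efficiency definition: IE = (CR_blank − CR_inh)/CR_blank × 100
IE = (4.57 − 1.45) / 4.57 × 100
IE = 3.12 / 4.57 × 100 = 68.3 %

68.3 %


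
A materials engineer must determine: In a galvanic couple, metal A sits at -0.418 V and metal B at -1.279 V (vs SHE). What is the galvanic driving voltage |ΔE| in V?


Driving voltage is the absolute potential difference.
|ΔE| = |-0.418 − (-1.279)| = 0.861 V

0.861 V


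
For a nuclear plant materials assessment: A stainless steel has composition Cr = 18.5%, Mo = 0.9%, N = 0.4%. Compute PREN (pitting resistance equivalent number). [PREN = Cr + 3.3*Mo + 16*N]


Apply the PREN formula: PREN = Cr + 3.3*Mo + 16*N
PREN = 18.5 + 3.3*0.9 + 16*0.4
PREN = 18.5 + 2.97 + 6.4 = 27.87

27.87


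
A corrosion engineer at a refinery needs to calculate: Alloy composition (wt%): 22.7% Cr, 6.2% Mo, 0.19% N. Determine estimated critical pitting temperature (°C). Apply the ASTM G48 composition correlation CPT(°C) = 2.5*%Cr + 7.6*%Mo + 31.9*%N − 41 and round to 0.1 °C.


Apply the ASTM G48 empirical CPT estimate: CPT(°C) = 2.5*%Cr + 7.6*%Mo + 31.9*%N − 41
2.5*22.7 = 56.75; 7.6*6.2 = 47.12; 31.9*0.19 = 6.061
CPT = 56.75 + 47.12 + 6.061 − 41 = 68.931 °C
Rounded to 0.1 °C: CPT ≈ 68.9 °C

68.9 °C


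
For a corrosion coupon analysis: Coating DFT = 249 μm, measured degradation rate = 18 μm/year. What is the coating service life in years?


Service life = thickness / degradation rate
Life = 249 / 18 = 13.8 years

13.8 years


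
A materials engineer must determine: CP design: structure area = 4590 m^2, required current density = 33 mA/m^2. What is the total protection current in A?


I = area * current density, then convert mA → A (÷1000)
I = 4590 * 33 / 1000 = 151.47 A

151.47 A


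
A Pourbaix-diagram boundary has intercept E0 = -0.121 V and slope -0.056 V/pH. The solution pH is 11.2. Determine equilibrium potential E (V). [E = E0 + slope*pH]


Apply the Pourbaix line equation: E = E0 + slope*pH
E = -0.121 + (-0.056)*11.2 = -0.121 + (-0.6272) = -0.7482 V
Rounded to 3 decimal places: E = -0.748 V

-0.748 V


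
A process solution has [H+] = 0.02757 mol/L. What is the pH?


pH = −log10[H+]
pH = −log10(0.02757) = 1.56

1.56


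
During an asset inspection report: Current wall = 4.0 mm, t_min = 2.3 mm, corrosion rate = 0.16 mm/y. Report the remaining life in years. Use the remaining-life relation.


Apply the remaining-life relation: RL = (t_current − t_min) / CR
RL = (4.0 − 2.3) / 0.16 = 1.7 / 0.16 = 10.6 years

10.6 years


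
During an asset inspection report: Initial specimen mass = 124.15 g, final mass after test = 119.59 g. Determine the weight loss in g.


Weight loss = initial − final
WL = 124.15 − 119.59 = 4.56 g

4.56 g


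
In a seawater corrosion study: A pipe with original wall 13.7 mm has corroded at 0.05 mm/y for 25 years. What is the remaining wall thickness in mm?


Remaining wall = original − CR × time
t = 13.7 − 0.05*25 = 13.7 − 1.25 = 12.45 mm

12.45 mm


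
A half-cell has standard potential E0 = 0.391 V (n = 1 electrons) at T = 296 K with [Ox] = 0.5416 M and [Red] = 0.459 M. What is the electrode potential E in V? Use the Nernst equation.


Apply the Nernst equation: E = E0 + (RT/nF)*ln([Ox]/[Red])
Step 1: RT/nF = 8.314*296/(1*96485) = 0.02550598 V
Step 2: [Ox]/[Red] = 0.5416/0.459 = 1.179956
Step 3: ln(1.179956) = 0.165477
Step 4: correction = 0.02550598 * 0.165477 = 0.004 V
E = 0.391 + 0.004 = 0.395 V

0.395 V


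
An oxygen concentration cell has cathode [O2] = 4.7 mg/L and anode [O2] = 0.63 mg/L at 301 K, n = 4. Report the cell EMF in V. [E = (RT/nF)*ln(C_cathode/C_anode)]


Apply the Nernst concentration-cell relation: E = (RT/nF)*ln(C_cathode/C_anode)
RT/nF = 8.314*301/(4*96485) = 0.0064842 V
ln(4.7/0.63) = 2.0096
E = 0.0064842 * 2.0096 = 0.01303 V

0.01303 V


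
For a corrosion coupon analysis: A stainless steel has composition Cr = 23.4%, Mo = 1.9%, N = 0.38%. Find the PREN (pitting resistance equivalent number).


Apply the PREN formula: PREN = Cr + 3.3*Mo + 16*N
PREN = 23.4 + 3.3*1.9 + 16*0.38
PREN = 23.4 + 6.27 + 6.08 = 35.75

35.75


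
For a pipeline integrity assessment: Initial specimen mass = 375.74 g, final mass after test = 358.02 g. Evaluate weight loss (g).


Weight loss = initial − final
WL = 375.74 − 358.02 = 17.72 g

17.72 g


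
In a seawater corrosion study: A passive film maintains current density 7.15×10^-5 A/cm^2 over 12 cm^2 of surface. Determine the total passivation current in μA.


I = i_pass * A, then convert A → μA (×10^6)
I = 7.15×10^-5 * 12 * 10^6 = 858.0 μA

858.0 μA


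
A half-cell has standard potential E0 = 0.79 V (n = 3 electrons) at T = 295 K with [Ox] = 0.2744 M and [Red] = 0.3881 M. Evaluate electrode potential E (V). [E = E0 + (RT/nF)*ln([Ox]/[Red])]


Apply the Nernst equation: E = E0 + (RT/nF)*ln([Ox]/[Red])
Step 1: RT/nF = 8.314*295/(3*96485) = 0.00847327 V
Step 2: [Ox]/[Red] = 0.2744/0.3881 = 0.707034
Step 3: ln(0.707034) = -0.346677
Step 4: correction = 0.00847327 * -0.346677 = -0.003 V
E = 0.79 + -0.003 = 0.787 V

0.787 V


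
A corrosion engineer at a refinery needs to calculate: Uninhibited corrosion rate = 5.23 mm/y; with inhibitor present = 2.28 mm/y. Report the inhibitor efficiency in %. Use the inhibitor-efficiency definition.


Apply the inhibitor-efficiency definition: IE = (CR_blank − CR_inh)/CR_blank × 100
IE = (5.23 − 2.28) / 5.23 × 100
IE = 2.95 / 5.23 × 100 = 56.4 %

56.4 %


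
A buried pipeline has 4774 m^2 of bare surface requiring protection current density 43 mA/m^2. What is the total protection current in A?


I = area * current density, then convert mA → A (÷1000)
I = 4774 * 43 / 1000 = 205.28 A

205.28 A


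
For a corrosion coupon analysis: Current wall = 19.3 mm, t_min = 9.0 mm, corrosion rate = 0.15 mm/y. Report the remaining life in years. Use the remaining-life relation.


Apply the remaining-life relation: RL = (t_current − t_min) / CR
RL = (19.3 − 9.0) / 0.15 = 10.3 / 0.15 = 68.7 years

68.7 years


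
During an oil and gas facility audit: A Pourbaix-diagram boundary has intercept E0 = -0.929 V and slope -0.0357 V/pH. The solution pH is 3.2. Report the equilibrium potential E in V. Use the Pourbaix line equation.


Apply the Pourbaix line equation: E = E0 + slope*pH
E = -0.929 + (-0.0357)*3.2 = -0.929 + (-0.11424) = -1.04324 V
Rounded to 3 decimal places: E = -1.043 V

-1.043 V


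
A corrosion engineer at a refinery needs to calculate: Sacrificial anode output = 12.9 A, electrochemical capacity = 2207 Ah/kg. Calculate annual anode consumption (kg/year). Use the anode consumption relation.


Annual consumption = current * hours per year / capacity
Rate = 12.9 * 8760 / 2207 = 51.2 kg/year

51.2 kg/year


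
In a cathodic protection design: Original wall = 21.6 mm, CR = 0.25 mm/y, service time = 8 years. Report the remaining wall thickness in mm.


Remaining wall = original − CR × time
t = 21.6 − 0.25*8 = 21.6 − 2.0 = 19.6 mm

19.6 mm


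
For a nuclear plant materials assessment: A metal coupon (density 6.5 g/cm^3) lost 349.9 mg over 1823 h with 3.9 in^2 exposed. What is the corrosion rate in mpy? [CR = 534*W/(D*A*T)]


Apply the mpy weight-loss relation: CR = 534 * W / (D * A * T)
Numerator: 534 * 349.9 = 186846.6
Denominator: 6.5 * 3.9 * 1823 = 46213.05
CR = 186846.6 / 46213.05 = 4.043 mpy

4.043 mpy


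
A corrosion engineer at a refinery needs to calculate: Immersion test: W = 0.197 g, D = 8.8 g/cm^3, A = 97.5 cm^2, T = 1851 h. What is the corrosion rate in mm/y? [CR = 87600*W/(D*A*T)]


Apply the mm/y weight-loss relation: CR = 87600 * W / (D * A * T)
Numerator: 87600 * 0.197 = 17257.2
Denominator: 8.8 * 97.5 * 1851 = 1588158.0
CR = 17257.2 / 1588158.0 = 0.010866 mm/y

0.010866 mm/y


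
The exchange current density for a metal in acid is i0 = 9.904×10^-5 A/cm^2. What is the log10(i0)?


i0 = 9.904×10^-5 A/cm^2
log10(i0) = -4.004

-4.004


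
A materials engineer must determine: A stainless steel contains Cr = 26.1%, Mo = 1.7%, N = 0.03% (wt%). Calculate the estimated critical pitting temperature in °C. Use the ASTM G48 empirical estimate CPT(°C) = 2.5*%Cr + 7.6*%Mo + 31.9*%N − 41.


Apply the ASTM G48 empirical CPT estimate: CPT(°C) = 2.5*%Cr + 7.6*%Mo + 31.9*%N − 41
2.5*26.1 = 65.25; 7.6*1.7 = 12.92; 31.9*0.03 = 0.957
CPT = 65.25 + 12.92 + 0.957 − 41 = 38.127 °C
Rounded to 0.1 °C: CPT ≈ 38.1 °C

38.1 °C


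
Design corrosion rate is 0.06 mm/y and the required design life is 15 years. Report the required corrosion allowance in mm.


Corrosion allowance = CR × design life
CA = 0.06 * 15 = 0.9 mm

0.9 mm


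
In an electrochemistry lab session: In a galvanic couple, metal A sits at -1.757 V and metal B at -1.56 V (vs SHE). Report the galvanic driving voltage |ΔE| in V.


Driving voltage is the absolute potential difference.
|ΔE| = |-1.757 − (-1.56)| = 0.197 V

0.197 V


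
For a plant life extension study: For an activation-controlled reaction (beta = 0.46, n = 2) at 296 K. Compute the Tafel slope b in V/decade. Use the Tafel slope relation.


Apply the Tafel slope relation: b = 2.303*R*T/(beta*n*F)
Numerator: 2.303 * 8.314 * 296 = 5667.55
Denominator: 0.46 * 2 * 96485 = 88766.2
b = 5667.55 / 88766.2 = 0.0638 V/decade

0.0638 V/decade


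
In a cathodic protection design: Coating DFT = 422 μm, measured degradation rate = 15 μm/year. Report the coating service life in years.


Service life = thickness / degradation rate
Life = 422 / 15 = 28.1 years

28.1 years


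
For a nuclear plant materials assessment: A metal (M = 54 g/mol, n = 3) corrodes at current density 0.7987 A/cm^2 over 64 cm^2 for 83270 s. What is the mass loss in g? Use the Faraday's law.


Apply Faraday's law: m = i*A*t*M / (n*F)
Total charge passed Q = i*A*t = 0.7987*64*83270 = 4256495.936 C
m = Q*M/(n*F) = 4256495.936*54/(3*96485) = 794.08122 g

794.08122 g


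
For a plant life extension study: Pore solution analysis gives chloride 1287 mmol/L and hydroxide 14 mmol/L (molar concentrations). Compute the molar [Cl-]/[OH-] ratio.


Threshold parameter = [Cl-] / [OH-] (molar basis; both in mmol/L, so units cancel)
Ratio = 1287 / 14 = 91.93

91.93


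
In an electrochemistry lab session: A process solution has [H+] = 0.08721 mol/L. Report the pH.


pH = −log10[H+]
pH = −log10(0.08721) = 1.06

1.06


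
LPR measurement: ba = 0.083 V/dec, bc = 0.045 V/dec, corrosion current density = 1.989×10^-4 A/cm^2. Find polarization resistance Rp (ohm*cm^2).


Apply the Stern-Geary equation: Rp = ba*bc / (2.303*icorr*(ba+bc))
ba*bc = 0.083*0.045 = 0.003735
ba+bc = 0.128; 2.303*icorr*(ba+bc) = 2.303*1.989×10^-4*0.128 = 5.8632538×10^-5
Rp = 0.003735 / 5.8632538×10^-5 = 63.7 ohm*cm^2

63.7 ohm*cm^2
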